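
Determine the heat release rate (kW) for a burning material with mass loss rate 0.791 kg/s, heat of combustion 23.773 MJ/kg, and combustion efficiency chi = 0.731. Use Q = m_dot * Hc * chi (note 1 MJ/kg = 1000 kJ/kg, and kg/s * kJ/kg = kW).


Hc = 23.773 MJ/kg = 23.773 * 1000 kJ/kg = 23773 kJ/kg
Q = 0.791 kg/s * 23773 kJ/kg * 0.731 = 13746 kW

13746 kW


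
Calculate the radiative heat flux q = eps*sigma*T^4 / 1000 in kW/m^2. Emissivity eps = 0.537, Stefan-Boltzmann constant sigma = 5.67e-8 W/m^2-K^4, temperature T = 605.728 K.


T^4 = 1.3462e+11
q = 0.537 * 5.67e-8 * 1.3462e+11 / 1000 = 4.0989 kW/m^2

4.0989 kW/m^2


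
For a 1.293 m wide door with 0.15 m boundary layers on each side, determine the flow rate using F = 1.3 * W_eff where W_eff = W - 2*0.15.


W_eff = 1.293 - 0.30 = 0.993 m
F = 1.3 * 0.993 = 1.2909 persons/s

1.2909 persons/s


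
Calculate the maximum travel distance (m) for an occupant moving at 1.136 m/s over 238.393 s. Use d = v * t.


d = 1.136 * 238.393 = 270.81 m

270.81 m


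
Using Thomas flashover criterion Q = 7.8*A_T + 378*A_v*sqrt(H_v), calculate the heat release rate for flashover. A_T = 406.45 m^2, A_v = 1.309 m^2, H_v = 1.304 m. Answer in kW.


7.8*A_T = 3170.31
sqrt(H_v) = 1.1419
378*A_v*sqrt(H_v) = 565.03
Q = 3170.31 + 565.03 = 3735.3 kW

3735.3 kW


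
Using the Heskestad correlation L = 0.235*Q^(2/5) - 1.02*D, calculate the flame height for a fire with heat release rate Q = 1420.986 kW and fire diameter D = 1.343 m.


Q^(2/5) = 18.240
0.235 * Q^(2/5) = 4.2865
1.02 * D = 1.3699
L = 2.9166 m

2.9166 m


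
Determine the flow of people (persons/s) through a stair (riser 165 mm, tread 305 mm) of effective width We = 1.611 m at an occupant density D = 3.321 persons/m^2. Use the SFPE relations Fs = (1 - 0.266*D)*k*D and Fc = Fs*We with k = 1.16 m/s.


1 - 0.266*D = 1 - 0.266*3.321 = 0.11661
Fs = 0.11661 * 1.16 * 3.321 = 0.44924 persons/(s*m)
Fc = 0.44924 * 1.611 = 0.72372 persons/s

0.72372 persons/s


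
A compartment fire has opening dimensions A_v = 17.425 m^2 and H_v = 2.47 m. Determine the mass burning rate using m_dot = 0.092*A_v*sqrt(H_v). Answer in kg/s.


sqrt(H_v) = 1.5716
m_dot = 0.092 * 17.425 * 1.5716 = 2.5195 kg/s

2.5195 kg/s


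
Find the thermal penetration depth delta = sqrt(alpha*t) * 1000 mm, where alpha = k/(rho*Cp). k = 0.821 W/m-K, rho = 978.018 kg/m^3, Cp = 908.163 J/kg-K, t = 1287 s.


alpha = 0.821 / (978.018 * 908.163) = 9.2434e-07 m^2/s
alpha * t = 0.0011896
delta = sqrt(0.0011896) * 1000 = 34.491 mm

34.491 mm


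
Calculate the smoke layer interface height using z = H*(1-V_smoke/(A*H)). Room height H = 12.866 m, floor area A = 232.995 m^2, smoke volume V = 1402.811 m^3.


V/(A*H) = 0.46796
1 - 0.46796 = 0.53204
z = 12.866 * 0.53204 = 6.8452 m

6.8452 m


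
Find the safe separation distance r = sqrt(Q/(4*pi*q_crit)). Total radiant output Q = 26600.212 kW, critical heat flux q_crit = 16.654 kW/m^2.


4*pi*q_crit = 209.28
Q/(4*pi*q_crit) = 127.10
r = sqrt(127.10) = 11.274 m

11.274 m


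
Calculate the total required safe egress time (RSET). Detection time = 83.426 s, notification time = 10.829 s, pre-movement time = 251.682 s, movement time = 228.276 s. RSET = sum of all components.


Total = 83.426 + 10.829 + 251.682 + 228.276 = 574.213 s

574.213 s


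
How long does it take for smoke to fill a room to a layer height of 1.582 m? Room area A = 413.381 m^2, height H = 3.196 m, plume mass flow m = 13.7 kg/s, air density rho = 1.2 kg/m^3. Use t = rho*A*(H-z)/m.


H - z = 1.614 m
t = 1.2 * 413.381 * 1.614 / 13.7 = 58.441 s

58.441 s


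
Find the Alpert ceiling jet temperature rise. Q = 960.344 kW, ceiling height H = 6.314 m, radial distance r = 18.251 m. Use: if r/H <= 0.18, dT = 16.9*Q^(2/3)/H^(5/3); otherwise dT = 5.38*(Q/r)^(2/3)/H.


r/H = 18.251 / 6.314 = 2.8906
r/H > 0.18, so dT = 5.38*(Q/r)^(2/3)/H
Q/r = 52.619
(Q/r)^(2/3) = 14.042
dT = 5.38 * 14.042 / 6.314 = 11.965 K

11.965 K


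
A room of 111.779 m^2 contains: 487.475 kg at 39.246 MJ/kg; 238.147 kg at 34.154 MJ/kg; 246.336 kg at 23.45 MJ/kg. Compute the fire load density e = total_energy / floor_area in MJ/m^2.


Total energy = 487.475*39.246 + 238.147*34.154 + 246.336*23.45
= 19131.44 + 8133.673 + 5776.579
= 33041.70 MJ
e = 33041.70 / 111.779 = 295.60 MJ/m^2

295.60 MJ/m^2


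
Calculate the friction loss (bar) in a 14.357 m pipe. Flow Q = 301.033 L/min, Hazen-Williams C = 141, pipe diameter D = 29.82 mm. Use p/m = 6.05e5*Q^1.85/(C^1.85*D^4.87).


Q^1.85 = 38498
C^1.85 = 9463.6
D^4.87 = 1.5165e+07
p/m = 0.16229 bar/m
p_total = 0.16229 * 14.357 = 2.3300 bar

2.3300 bar


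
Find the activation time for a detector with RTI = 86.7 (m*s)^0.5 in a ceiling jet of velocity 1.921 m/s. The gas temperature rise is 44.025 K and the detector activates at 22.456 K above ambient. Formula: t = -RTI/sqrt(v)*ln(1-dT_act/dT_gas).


dT_act/dT_gas = 0.51007
ln(1 - 0.51007) = -0.71350
t = -86.7 / sqrt(1.921) * -0.71350 = 44.632 s

44.632 s


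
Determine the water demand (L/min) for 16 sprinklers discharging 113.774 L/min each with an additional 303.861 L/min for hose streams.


Sprinkler demand = 16 * 113.774 = 1820.384 L/min
Total = 1820.384 + 303.861 = 2124.245 L/min

2124.245 L/min


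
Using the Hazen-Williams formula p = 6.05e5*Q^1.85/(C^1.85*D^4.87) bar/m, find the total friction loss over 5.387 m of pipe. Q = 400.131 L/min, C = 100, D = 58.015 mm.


Q^1.85 = 65174
C^1.85 = 5011.9
D^4.87 = 3.8765e+08
p/m = 0.020295 bar/m
p_total = 0.020295 * 5.387 = 0.10933 bar

0.10933 bar


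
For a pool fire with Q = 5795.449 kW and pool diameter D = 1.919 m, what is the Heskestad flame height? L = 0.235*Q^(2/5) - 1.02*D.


Q^(2/5) = 32.006
0.235 * Q^(2/5) = 7.5215
1.02 * D = 1.9574
L = 5.5641 m

5.5641 m


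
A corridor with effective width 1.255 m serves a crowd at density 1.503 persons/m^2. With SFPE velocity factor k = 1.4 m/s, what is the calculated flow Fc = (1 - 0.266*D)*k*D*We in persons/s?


1 - 0.266*D = 1 - 0.266*1.503 = 0.60020
Fs = 0.60020 * 1.4 * 1.503 = 1.2629 persons/(s*m)
Fc = 1.2629 * 1.255 = 1.5850 persons/s

1.5850 persons/s


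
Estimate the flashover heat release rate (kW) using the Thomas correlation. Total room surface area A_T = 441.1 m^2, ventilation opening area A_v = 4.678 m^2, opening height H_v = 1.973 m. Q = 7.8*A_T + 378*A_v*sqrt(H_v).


7.8*A_T = 3440.58
sqrt(H_v) = 1.4046
378*A_v*sqrt(H_v) = 2483.8
Q = 3440.58 + 2483.8 = 5924.4 kW

5924.4 kW


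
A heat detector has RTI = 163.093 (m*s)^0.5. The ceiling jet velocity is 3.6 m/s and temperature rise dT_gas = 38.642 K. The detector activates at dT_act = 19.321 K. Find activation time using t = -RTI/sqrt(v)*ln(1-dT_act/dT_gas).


dT_act/dT_gas = 0.5
ln(1 - 0.5) = -0.69315
t = -163.093 / sqrt(3.6) * -0.69315 = 59.581 s

59.581 s


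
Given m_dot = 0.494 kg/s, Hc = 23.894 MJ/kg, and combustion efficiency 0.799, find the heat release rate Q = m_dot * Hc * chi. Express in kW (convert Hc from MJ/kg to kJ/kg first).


Hc = 23.894 MJ/kg = 23.894 * 1000 kJ/kg = 23894 kJ/kg
Q = 0.494 kg/s * 23894 kJ/kg * 0.799 = 9431.1 kW

9431.1 kW


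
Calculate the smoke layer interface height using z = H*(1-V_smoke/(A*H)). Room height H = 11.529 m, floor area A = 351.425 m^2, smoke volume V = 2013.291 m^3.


V/(A*H) = 0.49692
1 - 0.49692 = 0.50308
z = 11.529 * 0.50308 = 5.8001 m

5.8001 m


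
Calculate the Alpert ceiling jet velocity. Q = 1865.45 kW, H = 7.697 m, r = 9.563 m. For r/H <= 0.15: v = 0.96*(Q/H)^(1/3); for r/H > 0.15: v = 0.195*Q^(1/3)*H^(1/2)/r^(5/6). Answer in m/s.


r/H = 9.563 / 7.697 = 1.2424
r/H > 0.15, so v = 0.195*Q^(1/3)*H^(1/2)/r^(5/6)
Q^(1/3) = 12.310
H^(1/2) = 2.7743
r^(5/6) = 6.5639
v = 0.195 * 12.310 * 2.7743 / 6.5639 = 1.0146 m/s

1.0146 m/s


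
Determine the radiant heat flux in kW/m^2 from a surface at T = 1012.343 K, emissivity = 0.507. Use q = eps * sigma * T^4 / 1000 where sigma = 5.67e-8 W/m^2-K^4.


T^4 = 1.0503e+12
q = 0.507 * 5.67e-8 * 1.0503e+12 / 1000 = 30.193 kW/m^2

30.193 kW/m^2


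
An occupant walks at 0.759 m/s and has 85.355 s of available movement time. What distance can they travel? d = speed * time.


d = 0.759 * 85.355 = 64.784 m

64.784 m


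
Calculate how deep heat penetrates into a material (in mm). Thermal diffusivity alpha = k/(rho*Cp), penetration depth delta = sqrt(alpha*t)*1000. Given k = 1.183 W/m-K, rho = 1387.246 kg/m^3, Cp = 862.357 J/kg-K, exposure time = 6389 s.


alpha = 1.183 / (1387.246 * 862.357) = 9.8888e-07 m^2/s
alpha * t = 0.0063180
delta = sqrt(0.0063180) * 1000 = 79.486 mm

79.486 mm


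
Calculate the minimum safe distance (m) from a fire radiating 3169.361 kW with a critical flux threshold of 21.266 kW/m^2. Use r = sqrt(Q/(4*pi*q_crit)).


4*pi*q_crit = 267.24
Q/(4*pi*q_crit) = 11.860
r = sqrt(11.860) = 3.4438 m

3.4438 m


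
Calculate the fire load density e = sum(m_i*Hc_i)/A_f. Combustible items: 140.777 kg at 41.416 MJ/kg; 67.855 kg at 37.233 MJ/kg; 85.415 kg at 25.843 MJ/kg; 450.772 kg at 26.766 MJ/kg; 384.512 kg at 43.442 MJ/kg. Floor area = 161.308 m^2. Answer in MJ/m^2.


Total energy = 140.777*41.416 + 67.855*37.233 + 85.415*25.843 + 450.772*26.766 + 384.512*43.442
= 5830.420 + 2526.445 + 2207.380 + 12065.36 + 16703.97
= 39333.58 MJ
e = 39333.58 / 161.308 = 243.84 MJ/m^2

243.84 MJ/m^2


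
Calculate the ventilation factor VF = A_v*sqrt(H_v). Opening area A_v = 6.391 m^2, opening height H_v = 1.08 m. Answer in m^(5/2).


sqrt(H_v) = 1.0392
VF = 6.391 * 1.0392 = 6.6417 m^(5/2)

6.6417 m^(5/2)


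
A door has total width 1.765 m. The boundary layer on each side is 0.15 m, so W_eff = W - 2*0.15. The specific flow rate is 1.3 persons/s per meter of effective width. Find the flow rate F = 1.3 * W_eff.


W_eff = 1.765 - 0.30 = 1.465 m
F = 1.3 * 1.465 = 1.9045 persons/s

1.9045 persons/s


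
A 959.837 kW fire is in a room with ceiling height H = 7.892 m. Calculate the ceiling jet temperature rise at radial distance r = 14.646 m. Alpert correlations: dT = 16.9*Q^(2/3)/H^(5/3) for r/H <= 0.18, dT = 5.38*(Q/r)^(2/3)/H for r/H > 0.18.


r/H = 14.646 / 7.892 = 1.8558
r/H > 0.18, so dT = 5.38*(Q/r)^(2/3)/H
Q/r = 65.536
(Q/r)^(2/3) = 16.255
dT = 5.38 * 16.255 / 7.892 = 11.081 K

11.081 K


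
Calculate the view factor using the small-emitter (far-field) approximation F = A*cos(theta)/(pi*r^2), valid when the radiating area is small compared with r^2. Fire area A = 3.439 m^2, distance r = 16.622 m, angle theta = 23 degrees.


cos(23 deg) = 0.92050
pi*r^2 = 867.99
F = 3.439 * 0.92050 / 867.99 = 0.0036471

0.0036471


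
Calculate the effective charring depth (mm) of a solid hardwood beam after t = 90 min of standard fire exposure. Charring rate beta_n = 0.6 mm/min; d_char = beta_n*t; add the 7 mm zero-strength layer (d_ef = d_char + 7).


d_char = 0.6 * 90 = 54 mm
d_ef = 54 + 1.0*7 = 61 mm

61 mm


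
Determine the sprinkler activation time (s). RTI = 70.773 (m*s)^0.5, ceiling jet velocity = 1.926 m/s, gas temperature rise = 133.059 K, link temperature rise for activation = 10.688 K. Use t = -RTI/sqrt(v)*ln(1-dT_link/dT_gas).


dT_link/dT_gas = 0.080325
ln(1 - 0.080325) = -0.083735
t = -70.773 / sqrt(1.926) * -0.083735 = 4.2702 s

4.2702 s


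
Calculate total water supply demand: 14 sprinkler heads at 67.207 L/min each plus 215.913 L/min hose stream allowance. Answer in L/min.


Sprinkler demand = 14 * 67.207 = 940.898 L/min
Total = 940.898 + 215.913 = 1156.811 L/min

1156.811 L/min


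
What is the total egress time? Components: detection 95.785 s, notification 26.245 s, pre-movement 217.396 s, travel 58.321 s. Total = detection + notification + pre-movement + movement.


Total = 95.785 + 26.245 + 217.396 + 58.321 = 397.747 s

397.747 s


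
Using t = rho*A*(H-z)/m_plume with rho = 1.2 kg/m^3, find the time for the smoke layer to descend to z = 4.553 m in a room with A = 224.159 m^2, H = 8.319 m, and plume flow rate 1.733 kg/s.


H - z = 3.766 m
t = 1.2 * 224.159 * 3.766 / 1.733 = 584.55 s

584.55 s


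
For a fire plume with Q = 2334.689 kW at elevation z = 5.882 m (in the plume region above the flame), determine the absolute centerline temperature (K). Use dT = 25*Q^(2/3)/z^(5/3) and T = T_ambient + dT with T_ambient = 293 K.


Q^(2/3) = 175.99
z^(5/3) = 19.166
dT = 25 * 175.99 / 19.166 = 229.55 K
T = 293 + 229.55 = 522.55 K

522.55 K


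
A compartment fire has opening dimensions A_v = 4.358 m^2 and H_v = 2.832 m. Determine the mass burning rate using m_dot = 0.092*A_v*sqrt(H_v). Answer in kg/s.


sqrt(H_v) = 1.6829
m_dot = 0.092 * 4.358 * 1.6829 = 0.67472 kg/s

0.67472 kg/s


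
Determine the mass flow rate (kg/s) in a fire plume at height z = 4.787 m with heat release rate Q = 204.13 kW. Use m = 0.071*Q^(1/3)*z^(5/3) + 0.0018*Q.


Q^(1/3) = 5.8880
z^(5/3) = 13.597
First term = 0.071 * 5.8880 * 13.597 = 5.6842
Second term = 0.0018 * 204.13 = 0.36743
m = 6.0516 kg/s

6.0516 kg/s


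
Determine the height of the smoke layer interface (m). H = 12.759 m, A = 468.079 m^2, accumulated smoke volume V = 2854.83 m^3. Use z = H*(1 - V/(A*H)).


V/(A*H) = 0.47802
1 - 0.47802 = 0.52198
z = 12.759 * 0.52198 = 6.6600 m

6.6600 m


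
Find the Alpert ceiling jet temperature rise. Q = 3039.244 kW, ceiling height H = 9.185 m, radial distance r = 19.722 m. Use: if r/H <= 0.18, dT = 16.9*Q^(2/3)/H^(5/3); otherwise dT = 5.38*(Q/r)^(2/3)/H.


r/H = 19.722 / 9.185 = 2.1472
r/H > 0.18, so dT = 5.38*(Q/r)^(2/3)/H
Q/r = 154.10
(Q/r)^(2/3) = 28.744
dT = 5.38 * 28.744 / 9.185 = 16.836 K

16.836 K


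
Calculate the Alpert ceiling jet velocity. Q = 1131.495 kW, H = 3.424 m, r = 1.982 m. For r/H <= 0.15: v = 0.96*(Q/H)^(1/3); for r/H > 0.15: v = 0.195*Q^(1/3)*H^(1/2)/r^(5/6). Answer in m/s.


r/H = 1.982 / 3.424 = 0.57886
r/H > 0.15, so v = 0.195*Q^(1/3)*H^(1/2)/r^(5/6)
Q^(1/3) = 10.420
H^(1/2) = 1.8504
r^(5/6) = 1.7684
v = 0.195 * 10.420 * 1.8504 / 1.7684 = 2.1262 m/s

2.1262 m/s


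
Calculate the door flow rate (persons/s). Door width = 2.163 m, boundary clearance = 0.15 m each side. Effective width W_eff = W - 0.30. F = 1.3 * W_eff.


W_eff = 2.163 - 0.30 = 1.863 m
F = 1.3 * 1.863 = 2.4219 persons/s

2.4219 persons/s


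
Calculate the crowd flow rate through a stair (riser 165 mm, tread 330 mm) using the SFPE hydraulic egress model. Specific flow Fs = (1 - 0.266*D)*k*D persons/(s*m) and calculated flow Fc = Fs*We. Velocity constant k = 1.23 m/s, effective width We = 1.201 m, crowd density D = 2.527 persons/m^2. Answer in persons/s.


1 - 0.266*D = 1 - 0.266*2.527 = 0.32782
Fs = 0.32782 * 1.23 * 2.527 = 1.0189 persons/(s*m)
Fc = 1.0189 * 1.201 = 1.2237 persons/s

1.2237 persons/s


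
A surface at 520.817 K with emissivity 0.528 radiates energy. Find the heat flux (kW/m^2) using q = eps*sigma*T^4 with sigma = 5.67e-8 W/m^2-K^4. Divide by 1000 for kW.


T^4 = 7.3577e+10
q = 0.528 * 5.67e-8 * 7.3577e+10 / 1000 = 2.2027 kW/m^2

2.2027 kW/m^2


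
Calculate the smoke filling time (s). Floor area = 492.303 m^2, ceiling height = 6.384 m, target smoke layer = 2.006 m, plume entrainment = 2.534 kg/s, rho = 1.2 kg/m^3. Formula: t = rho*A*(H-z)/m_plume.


H - z = 4.378 m
t = 1.2 * 492.303 * 4.378 / 2.534 = 1020.7 s

1020.7 s


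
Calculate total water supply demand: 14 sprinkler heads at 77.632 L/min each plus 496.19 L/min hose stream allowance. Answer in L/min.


Sprinkler demand = 14 * 77.632 = 1086.848 L/min
Total = 1086.848 + 496.19 = 1583.038 L/min

1583.038 L/min


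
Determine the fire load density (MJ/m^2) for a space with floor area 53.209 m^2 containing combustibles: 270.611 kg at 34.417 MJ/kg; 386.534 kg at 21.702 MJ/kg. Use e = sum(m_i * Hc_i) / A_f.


Total energy = 270.611*34.417 + 386.534*21.702
= 9313.619 + 8388.561
= 17702.18 MJ
e = 17702.18 / 53.209 = 332.69 MJ/m^2

332.69 MJ/m^2


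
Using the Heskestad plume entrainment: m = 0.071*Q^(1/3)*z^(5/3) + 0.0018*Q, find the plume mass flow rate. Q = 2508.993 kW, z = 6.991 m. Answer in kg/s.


Q^(1/3) = 13.588
z^(5/3) = 25.560
First term = 0.071 * 13.588 * 25.560 = 24.660
Second term = 0.0018 * 2508.993 = 4.5162
m = 29.176 kg/s

29.176 kg/s


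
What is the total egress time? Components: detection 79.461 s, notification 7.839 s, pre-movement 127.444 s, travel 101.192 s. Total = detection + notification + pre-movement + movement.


Total = 79.461 + 7.839 + 127.444 + 101.192 = 315.936 s

315.936 s


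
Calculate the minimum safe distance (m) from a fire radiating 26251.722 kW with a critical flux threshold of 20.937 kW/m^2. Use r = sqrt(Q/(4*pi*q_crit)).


4*pi*q_crit = 263.10
Q/(4*pi*q_crit) = 99.778
r = sqrt(99.778) = 9.9889 m

9.9889 m


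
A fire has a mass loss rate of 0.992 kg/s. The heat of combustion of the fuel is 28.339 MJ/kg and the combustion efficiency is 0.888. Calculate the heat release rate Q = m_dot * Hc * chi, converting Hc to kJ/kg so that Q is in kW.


Hc = 28.339 MJ/kg = 28.339 * 1000 kJ/kg = 28339 kJ/kg
Q = 0.992 kg/s * 28339 kJ/kg * 0.888 = 24964 kW

24964 kW


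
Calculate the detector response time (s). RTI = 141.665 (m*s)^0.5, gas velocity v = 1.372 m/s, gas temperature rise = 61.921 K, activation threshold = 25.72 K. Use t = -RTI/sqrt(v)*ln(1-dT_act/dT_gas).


dT_act/dT_gas = 0.41537
ln(1 - 0.41537) = -0.53677
t = -141.665 / sqrt(1.372) * -0.53677 = 64.920 s

64.920 s


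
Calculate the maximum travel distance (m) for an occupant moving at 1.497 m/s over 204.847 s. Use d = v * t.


d = 1.497 * 204.847 = 306.66 m

306.66 m


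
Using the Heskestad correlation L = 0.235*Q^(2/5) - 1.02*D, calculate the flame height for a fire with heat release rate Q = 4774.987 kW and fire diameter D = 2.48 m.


Q^(2/5) = 29.620
0.235 * Q^(2/5) = 6.9608
1.02 * D = 2.5296
L = 4.4312 m

4.4312 m


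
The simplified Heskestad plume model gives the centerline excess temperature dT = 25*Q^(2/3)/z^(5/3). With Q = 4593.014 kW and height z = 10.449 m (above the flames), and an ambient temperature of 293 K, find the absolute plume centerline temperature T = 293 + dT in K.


Q^(2/3) = 276.31
z^(5/3) = 49.941
dT = 25 * 276.31 / 49.941 = 138.32 K
T = 293 + 138.32 = 431.32 K

431.32 K


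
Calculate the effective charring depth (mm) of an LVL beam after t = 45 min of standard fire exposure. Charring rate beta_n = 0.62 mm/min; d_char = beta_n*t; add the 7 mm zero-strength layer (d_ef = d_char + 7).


d_char = 0.62 * 45 = 27.9 mm
d_ef = 27.9 + 1.0*7 = 34.9 mm

34.9 mm


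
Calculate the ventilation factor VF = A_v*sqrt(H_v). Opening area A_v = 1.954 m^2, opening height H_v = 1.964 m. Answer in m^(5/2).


sqrt(H_v) = 1.4014
VF = 1.954 * 1.4014 = 2.7384 m^(5/2)

2.7384 m^(5/2)


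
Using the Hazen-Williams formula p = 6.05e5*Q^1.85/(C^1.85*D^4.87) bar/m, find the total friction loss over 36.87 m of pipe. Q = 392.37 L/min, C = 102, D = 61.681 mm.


Q^1.85 = 62855
C^1.85 = 5198.9
D^4.87 = 5.2244e+08
p/m = 0.014001 bar/m
p_total = 0.014001 * 36.87 = 0.51620 bar

0.51620 bar


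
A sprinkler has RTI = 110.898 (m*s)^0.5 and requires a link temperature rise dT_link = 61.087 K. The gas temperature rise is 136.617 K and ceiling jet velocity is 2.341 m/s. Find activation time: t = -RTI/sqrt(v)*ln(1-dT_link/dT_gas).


dT_link/dT_gas = 0.44714
ln(1 - 0.44714) = -0.59265
t = -110.898 / sqrt(2.341) * -0.59265 = 42.956 s

42.956 s


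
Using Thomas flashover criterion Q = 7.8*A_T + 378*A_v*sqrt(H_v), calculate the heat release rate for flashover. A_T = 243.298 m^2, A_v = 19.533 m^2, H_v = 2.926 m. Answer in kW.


7.8*A_T = 1897.7
sqrt(H_v) = 1.7106
378*A_v*sqrt(H_v) = 12630
Q = 1897.7 + 12630 = 14528 kW

14528 kW


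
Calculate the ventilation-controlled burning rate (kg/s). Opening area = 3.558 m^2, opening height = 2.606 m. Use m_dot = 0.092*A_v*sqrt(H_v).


sqrt(H_v) = 1.6143
m_dot = 0.092 * 3.558 * 1.6143 = 0.52842 kg/s

0.52842 kg/s


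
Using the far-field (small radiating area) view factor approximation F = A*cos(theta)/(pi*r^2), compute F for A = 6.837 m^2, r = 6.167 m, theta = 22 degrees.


cos(22 deg) = 0.92718
pi*r^2 = 119.48
F = 6.837 * 0.92718 / 119.48 = 0.053056

0.053056


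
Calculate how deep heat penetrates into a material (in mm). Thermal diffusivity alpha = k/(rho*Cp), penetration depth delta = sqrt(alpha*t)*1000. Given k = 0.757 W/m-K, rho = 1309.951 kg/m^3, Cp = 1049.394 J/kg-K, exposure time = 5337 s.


alpha = 0.757 / (1309.951 * 1049.394) = 5.5068e-07 m^2/s
alpha * t = 0.0029390
delta = sqrt(0.0029390) * 1000 = 54.213 mm

54.213 mm


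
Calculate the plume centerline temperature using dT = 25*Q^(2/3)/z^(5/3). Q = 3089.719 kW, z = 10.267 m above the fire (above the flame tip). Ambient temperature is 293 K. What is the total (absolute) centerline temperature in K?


Q^(2/3) = 212.14
z^(5/3) = 48.500
dT = 25 * 212.14 / 48.500 = 109.35 K
T = 293 + 109.35 = 402.35 K

402.35 K


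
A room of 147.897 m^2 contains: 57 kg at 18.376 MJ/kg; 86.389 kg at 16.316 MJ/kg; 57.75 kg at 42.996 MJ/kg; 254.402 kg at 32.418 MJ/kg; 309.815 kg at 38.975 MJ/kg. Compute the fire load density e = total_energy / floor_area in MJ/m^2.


Total energy = 57*18.376 + 86.389*16.316 + 57.75*42.996 + 254.402*32.418 + 309.815*38.975
= 1047.432 + 1409.523 + 2483.019 + 8247.204 + 12075.04
= 25262.22 MJ
e = 25262.22 / 147.897 = 170.81 MJ/m^2

170.81 MJ/m^2


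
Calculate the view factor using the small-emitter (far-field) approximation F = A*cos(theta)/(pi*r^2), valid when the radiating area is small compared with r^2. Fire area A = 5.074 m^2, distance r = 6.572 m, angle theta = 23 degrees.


cos(23 deg) = 0.92050
pi*r^2 = 135.69
F = 5.074 * 0.92050 / 135.69 = 0.034422

0.034422


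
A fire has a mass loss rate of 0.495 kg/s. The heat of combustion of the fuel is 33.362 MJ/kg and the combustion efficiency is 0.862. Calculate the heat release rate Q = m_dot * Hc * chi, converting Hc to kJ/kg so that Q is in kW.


Hc = 33.362 MJ/kg = 33.362 * 1000 kJ/kg = 33362 kJ/kg
Q = 0.495 kg/s * 33362 kJ/kg * 0.862 = 14235 kW

14235 kW


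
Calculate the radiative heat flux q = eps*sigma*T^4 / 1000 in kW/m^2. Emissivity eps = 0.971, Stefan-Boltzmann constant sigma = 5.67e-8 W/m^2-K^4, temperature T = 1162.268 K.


T^4 = 1.8248e+12
q = 0.971 * 5.67e-8 * 1.8248e+12 / 1000 = 100.47 kW/m^2

100.47 kW/m^2


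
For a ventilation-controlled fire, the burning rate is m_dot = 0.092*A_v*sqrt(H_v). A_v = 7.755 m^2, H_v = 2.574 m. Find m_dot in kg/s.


sqrt(H_v) = 1.6044
m_dot = 0.092 * 7.755 * 1.6044 = 1.1447 kg/s

1.1447 kg/s


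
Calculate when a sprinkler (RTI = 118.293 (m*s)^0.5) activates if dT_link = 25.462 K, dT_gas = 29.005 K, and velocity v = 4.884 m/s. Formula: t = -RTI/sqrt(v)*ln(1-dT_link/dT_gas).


dT_link/dT_gas = 0.87785
ln(1 - 0.87785) = -2.1025
t = -118.293 / sqrt(4.884) * -2.1025 = 112.54 s

112.54 s


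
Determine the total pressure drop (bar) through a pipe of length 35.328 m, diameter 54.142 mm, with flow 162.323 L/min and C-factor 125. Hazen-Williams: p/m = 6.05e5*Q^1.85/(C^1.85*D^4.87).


Q^1.85 = 12280
C^1.85 = 7573.3
D^4.87 = 2.7689e+08
p/m = 0.0035429 bar/m
p_total = 0.0035429 * 35.328 = 0.12516 bar

0.12516 bar


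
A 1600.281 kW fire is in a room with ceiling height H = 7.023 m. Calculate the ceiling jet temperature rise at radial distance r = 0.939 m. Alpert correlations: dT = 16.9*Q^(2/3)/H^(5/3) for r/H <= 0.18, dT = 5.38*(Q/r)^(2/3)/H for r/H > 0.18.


r/H = 0.939 / 7.023 = 0.13370
r/H <= 0.18, so dT = 16.9*Q^(2/3)/H^(5/3)
Q^(2/3) = 136.81
H^(5/3) = 25.756
dT = 16.9 * 136.81 / 25.756 = 89.773 K

89.773 K


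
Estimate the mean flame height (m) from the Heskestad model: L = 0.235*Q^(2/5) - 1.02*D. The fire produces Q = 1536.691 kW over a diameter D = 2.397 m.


Q^(2/5) = 18.821
0.235 * Q^(2/5) = 4.4229
1.02 * D = 2.4449
L = 1.9779 m

1.9779 m


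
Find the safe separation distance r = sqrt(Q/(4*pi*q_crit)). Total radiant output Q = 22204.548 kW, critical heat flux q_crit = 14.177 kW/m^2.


4*pi*q_crit = 178.15
Q/(4*pi*q_crit) = 124.64
r = sqrt(124.64) = 11.164 m

11.164 m


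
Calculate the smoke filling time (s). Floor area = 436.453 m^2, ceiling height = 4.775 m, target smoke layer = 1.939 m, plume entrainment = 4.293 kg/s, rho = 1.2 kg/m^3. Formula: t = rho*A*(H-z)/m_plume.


H - z = 2.836 m
t = 1.2 * 436.453 * 2.836 / 4.293 = 345.99 s

345.99 s


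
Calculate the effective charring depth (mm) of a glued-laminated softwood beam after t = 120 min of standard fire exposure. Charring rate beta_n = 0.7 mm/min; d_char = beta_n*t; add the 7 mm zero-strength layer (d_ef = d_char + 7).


d_char = 0.7 * 120 = 84 mm
d_ef = 84 + 1.0*7 = 91 mm

91 mm


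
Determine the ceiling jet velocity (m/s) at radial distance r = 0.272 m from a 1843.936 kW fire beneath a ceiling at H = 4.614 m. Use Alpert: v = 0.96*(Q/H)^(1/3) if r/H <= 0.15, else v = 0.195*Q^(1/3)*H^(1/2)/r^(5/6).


r/H = 0.272 / 4.614 = 0.058951
r/H <= 0.15, so v = 0.96*(Q/H)^(1/3)
Q/H = 399.64
(Q/H)^(1/3) = 7.3658
v = 0.96 * 7.3658 = 7.0712 m/s

7.0712 m/s


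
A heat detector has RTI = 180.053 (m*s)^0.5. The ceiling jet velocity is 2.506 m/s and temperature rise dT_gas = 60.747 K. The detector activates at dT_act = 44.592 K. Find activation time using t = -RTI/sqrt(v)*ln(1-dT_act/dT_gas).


dT_act/dT_gas = 0.73406
ln(1 - 0.73406) = -1.3245
t = -180.053 / sqrt(2.506) * -1.3245 = 150.65 s

150.65 s


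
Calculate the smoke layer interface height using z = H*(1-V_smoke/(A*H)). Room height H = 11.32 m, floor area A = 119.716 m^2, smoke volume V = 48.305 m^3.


V/(A*H) = 0.035645
1 - 0.035645 = 0.96436
z = 11.32 * 0.96436 = 10.917 m

10.917 m


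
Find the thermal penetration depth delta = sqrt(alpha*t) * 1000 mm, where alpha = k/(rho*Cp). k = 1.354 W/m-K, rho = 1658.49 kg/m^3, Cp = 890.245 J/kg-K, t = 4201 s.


alpha = 1.354 / (1658.49 * 890.245) = 9.1706e-07 m^2/s
alpha * t = 0.0038526
delta = sqrt(0.0038526) * 1000 = 62.069 mm

62.069 mm


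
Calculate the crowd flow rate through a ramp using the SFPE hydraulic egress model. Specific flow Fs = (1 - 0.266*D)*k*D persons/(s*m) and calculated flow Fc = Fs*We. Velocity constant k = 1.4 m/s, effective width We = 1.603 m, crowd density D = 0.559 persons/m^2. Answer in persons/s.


1 - 0.266*D = 1 - 0.266*0.559 = 0.85131
Fs = 0.85131 * 1.4 * 0.559 = 0.66623 persons/(s*m)
Fc = 0.66623 * 1.603 = 1.0680 persons/s

1.0680 persons/s


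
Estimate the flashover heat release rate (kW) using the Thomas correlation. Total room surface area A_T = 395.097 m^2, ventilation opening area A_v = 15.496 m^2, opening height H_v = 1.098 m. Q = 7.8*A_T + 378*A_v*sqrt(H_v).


7.8*A_T = 3081.8
sqrt(H_v) = 1.0479
378*A_v*sqrt(H_v) = 6137.8
Q = 3081.8 + 6137.8 = 9219.6 kW

9219.6 kW


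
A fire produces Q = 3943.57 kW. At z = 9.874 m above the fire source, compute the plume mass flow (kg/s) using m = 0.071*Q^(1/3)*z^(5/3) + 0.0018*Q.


Q^(1/3) = 15.799
z^(5/3) = 45.445
First term = 0.071 * 15.799 * 45.445 = 50.977
Second term = 0.0018 * 3943.57 = 7.0984
m = 58.076 kg/s

58.076 kg/s


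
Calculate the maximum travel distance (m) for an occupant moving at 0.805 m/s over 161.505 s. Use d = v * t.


d = 0.805 * 161.505 = 130.01 m

130.01 m


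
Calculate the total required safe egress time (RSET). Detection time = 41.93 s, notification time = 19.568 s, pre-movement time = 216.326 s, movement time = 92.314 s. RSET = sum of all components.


Total = 41.93 + 19.568 + 216.326 + 92.314 = 370.138 s

370.138 s


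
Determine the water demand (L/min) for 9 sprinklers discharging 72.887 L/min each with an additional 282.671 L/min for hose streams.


Sprinkler demand = 9 * 72.887 = 655.983 L/min
Total = 655.983 + 282.671 = 938.654 L/min

938.654 L/min


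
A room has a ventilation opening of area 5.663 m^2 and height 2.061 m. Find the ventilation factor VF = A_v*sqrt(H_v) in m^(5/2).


sqrt(H_v) = 1.4356
VF = 5.663 * 1.4356 = 8.1299 m^(5/2)

8.1299 m^(5/2)


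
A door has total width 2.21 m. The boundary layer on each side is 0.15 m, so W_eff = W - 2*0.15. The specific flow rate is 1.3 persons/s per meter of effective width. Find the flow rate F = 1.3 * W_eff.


W_eff = 2.21 - 0.30 = 1.91 m
F = 1.3 * 1.91 = 2.483 persons/s

2.483 persons/s


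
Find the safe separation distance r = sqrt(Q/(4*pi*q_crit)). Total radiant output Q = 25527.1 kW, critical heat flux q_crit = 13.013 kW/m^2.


4*pi*q_crit = 163.53
Q/(4*pi*q_crit) = 156.10
r = sqrt(156.10) = 12.494 m

12.494 m


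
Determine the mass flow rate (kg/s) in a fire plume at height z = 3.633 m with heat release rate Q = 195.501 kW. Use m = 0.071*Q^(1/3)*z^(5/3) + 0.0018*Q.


Q^(1/3) = 5.8039
z^(5/3) = 8.5857
First term = 0.071 * 5.8039 * 8.5857 = 3.5379
Second term = 0.0018 * 195.501 = 0.35190
m = 3.8898 kg/s

3.8898 kg/s


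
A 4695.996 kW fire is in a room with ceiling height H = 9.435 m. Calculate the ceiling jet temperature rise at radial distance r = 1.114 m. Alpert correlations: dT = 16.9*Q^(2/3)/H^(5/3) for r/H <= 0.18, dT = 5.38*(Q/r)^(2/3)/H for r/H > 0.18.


r/H = 1.114 / 9.435 = 0.11807
r/H <= 0.18, so dT = 16.9*Q^(2/3)/H^(5/3)
Q^(2/3) = 280.43
H^(5/3) = 42.128
dT = 16.9 * 280.43 / 42.128 = 112.50 K

112.50 K


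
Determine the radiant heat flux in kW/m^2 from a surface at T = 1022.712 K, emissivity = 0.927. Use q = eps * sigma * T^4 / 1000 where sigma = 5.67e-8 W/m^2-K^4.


T^4 = 1.0940e+12
q = 0.927 * 5.67e-8 * 1.0940e+12 / 1000 = 57.501 kW/m^2

57.501 kW/m^2


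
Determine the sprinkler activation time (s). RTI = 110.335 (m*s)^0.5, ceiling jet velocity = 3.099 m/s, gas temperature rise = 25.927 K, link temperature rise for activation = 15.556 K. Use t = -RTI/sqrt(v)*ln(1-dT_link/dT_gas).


dT_link/dT_gas = 0.59999
ln(1 - 0.59999) = -0.91627
t = -110.335 / sqrt(3.099) * -0.91627 = 57.428 s

57.428 s


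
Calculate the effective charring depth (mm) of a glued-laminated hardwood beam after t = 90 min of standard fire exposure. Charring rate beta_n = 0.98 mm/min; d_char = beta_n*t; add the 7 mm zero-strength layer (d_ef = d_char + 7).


d_char = 0.98 * 90 = 88.2 mm
d_ef = 88.2 + 1.0*7 = 95.2 mm

95.2 mm


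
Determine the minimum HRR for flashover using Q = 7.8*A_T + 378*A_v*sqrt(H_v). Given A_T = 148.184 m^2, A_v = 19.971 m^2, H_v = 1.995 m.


7.8*A_T = 1155.8
sqrt(H_v) = 1.4124
378*A_v*sqrt(H_v) = 10663
Q = 1155.8 + 10663 = 11818 kW

11818 kW


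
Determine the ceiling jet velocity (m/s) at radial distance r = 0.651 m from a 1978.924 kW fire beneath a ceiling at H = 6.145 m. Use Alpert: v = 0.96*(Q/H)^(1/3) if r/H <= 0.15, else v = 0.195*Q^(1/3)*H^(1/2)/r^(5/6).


r/H = 0.651 / 6.145 = 0.10594
r/H <= 0.15, so v = 0.96*(Q/H)^(1/3)
Q/H = 322.04
(Q/H)^(1/3) = 6.8544
v = 0.96 * 6.8544 = 6.5802 m/s

6.5802 m/s


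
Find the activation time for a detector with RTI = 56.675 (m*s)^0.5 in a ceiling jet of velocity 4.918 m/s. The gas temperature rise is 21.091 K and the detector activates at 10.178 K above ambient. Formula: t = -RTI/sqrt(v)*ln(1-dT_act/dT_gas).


dT_act/dT_gas = 0.48258
ln(1 - 0.48258) = -0.65889
t = -56.675 / sqrt(4.918) * -0.65889 = 16.839 s

16.839 s


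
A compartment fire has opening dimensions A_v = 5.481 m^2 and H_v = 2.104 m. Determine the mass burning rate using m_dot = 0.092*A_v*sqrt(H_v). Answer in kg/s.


sqrt(H_v) = 1.4505
m_dot = 0.092 * 5.481 * 1.4505 = 0.73143 kg/s

0.73143 kg/s


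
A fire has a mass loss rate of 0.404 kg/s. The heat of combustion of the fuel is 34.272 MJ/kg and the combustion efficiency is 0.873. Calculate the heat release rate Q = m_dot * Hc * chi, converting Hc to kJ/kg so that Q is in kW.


Hc = 34.272 MJ/kg = 34.272 * 1000 kJ/kg = 34272 kJ/kg
Q = 0.404 kg/s * 34272 kJ/kg * 0.873 = 12087 kW

12087 kW


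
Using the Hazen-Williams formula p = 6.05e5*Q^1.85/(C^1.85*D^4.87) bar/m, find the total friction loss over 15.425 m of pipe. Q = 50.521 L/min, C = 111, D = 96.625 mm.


Q^1.85 = 1417.2
C^1.85 = 6079.2
D^4.87 = 4.6493e+09
p/m = 3.0335e-05 bar/m
p_total = 3.0335e-05 * 15.425 = 0.00046792 bar

0.00046792 bar


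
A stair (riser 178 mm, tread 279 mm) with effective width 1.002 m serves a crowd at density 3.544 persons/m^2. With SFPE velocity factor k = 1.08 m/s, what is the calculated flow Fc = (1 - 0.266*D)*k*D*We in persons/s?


1 - 0.266*D = 1 - 0.266*3.544 = 0.057296
Fs = 0.057296 * 1.08 * 3.544 = 0.21930 persons/(s*m)
Fc = 0.21930 * 1.002 = 0.21974 persons/s

0.21974 persons/s


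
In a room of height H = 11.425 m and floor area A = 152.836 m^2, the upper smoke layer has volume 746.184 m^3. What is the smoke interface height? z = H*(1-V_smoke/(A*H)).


V/(A*H) = 0.42733
1 - 0.42733 = 0.57267
z = 11.425 * 0.57267 = 6.5427 m

6.5427 m


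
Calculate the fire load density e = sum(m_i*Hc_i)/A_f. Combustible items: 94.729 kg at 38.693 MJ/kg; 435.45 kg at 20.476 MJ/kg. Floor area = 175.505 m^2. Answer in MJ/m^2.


Total energy = 94.729*38.693 + 435.45*20.476
= 3665.349 + 8916.274
= 12581.62 MJ
e = 12581.62 / 175.505 = 71.688 MJ/m^2

71.688 MJ/m^2


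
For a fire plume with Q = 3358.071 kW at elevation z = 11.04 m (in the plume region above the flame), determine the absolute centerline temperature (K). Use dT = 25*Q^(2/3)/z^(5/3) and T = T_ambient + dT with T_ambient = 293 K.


Q^(2/3) = 224.25
z^(5/3) = 54.737
dT = 25 * 224.25 / 54.737 = 102.42 K
T = 293 + 102.42 = 395.42 K

395.42 K


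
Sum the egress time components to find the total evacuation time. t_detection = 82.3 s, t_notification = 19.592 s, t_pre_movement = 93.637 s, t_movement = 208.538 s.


Total = 82.3 + 19.592 + 93.637 + 208.538 = 404.067 s

404.067 s


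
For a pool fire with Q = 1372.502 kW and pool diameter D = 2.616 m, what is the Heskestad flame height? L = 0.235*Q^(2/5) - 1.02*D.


Q^(2/5) = 17.989
0.235 * Q^(2/5) = 4.2274
1.02 * D = 2.6683
L = 1.5591 m

1.5591 m


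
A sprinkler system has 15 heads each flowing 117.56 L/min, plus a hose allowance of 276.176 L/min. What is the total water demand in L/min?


Sprinkler demand = 15 * 117.56 = 1763.4 L/min
Total = 1763.4 + 276.176 = 2039.576 L/min

2039.576 L/min


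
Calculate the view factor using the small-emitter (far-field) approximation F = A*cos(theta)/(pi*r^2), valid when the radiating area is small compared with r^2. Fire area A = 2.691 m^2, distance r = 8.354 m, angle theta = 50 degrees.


cos(50 deg) = 0.64279
pi*r^2 = 219.25
F = 2.691 * 0.64279 / 219.25 = 0.0078894

0.0078894


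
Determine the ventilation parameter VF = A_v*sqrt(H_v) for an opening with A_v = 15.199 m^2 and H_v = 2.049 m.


sqrt(H_v) = 1.4314
VF = 15.199 * 1.4314 = 21.756 m^(5/2)

21.756 m^(5/2)


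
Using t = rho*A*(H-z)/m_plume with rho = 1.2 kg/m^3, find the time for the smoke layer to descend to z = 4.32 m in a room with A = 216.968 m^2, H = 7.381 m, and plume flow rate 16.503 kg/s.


H - z = 3.061 m
t = 1.2 * 216.968 * 3.061 / 16.503 = 48.292 s

48.292 s


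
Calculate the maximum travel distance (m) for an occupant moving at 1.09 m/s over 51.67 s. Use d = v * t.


d = 1.09 * 51.67 = 56.320 m

56.320 m


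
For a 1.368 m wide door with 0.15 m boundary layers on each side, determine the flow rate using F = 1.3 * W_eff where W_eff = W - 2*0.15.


W_eff = 1.368 - 0.30 = 1.068 m
F = 1.3 * 1.068 = 1.3884 persons/s

1.3884 persons/s


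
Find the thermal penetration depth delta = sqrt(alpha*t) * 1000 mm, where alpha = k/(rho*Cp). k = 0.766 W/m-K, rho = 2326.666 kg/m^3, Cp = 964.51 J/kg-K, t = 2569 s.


alpha = 0.766 / (2326.666 * 964.51) = 3.4134e-07 m^2/s
alpha * t = 0.00087690
delta = sqrt(0.00087690) * 1000 = 29.613 mm

29.613 mm


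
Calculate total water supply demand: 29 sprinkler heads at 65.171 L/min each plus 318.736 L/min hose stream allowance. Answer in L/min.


Sprinkler demand = 29 * 65.171 = 1889.959 L/min
Total = 1889.959 + 318.736 = 2208.695 L/min

2208.695 L/min


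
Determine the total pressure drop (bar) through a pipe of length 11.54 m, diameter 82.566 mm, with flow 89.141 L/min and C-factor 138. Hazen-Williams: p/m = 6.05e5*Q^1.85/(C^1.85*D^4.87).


Q^1.85 = 4051.8
C^1.85 = 9094.4
D^4.87 = 2.1618e+09
p/m = 0.00012468 bar/m
p_total = 0.00012468 * 11.54 = 0.0014388 bar

0.0014388 bar


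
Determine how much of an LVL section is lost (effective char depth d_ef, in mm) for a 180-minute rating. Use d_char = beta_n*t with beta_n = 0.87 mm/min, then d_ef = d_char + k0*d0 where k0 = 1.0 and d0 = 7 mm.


d_char = 0.87 * 180 = 156.6 mm
d_ef = 156.6 + 1.0*7 = 163.6 mm

163.6 mm


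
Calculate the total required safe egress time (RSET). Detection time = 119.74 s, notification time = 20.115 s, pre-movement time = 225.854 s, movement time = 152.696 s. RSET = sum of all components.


Total = 119.74 + 20.115 + 225.854 + 152.696 = 518.405 s

518.405 s


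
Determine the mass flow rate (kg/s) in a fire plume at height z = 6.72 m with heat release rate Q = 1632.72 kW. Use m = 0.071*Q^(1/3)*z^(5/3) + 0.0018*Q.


Q^(1/3) = 11.775
z^(5/3) = 23.930
First term = 0.071 * 11.775 * 23.930 = 20.007
Second term = 0.0018 * 1632.72 = 2.9389
m = 22.946 kg/s

22.946 kg/s


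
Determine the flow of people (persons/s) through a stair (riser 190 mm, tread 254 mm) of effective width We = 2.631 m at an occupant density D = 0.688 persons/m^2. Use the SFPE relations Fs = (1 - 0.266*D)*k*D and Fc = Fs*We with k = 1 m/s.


1 - 0.266*D = 1 - 0.266*0.688 = 0.81699
Fs = 0.81699 * 1 * 0.688 = 0.56209 persons/(s*m)
Fc = 0.56209 * 2.631 = 1.4789 persons/s

1.4789 persons/s


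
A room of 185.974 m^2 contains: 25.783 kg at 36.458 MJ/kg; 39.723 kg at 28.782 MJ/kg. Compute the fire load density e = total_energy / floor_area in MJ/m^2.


Total energy = 25.783*36.458 + 39.723*28.782
= 939.9966 + 1143.307
= 2083.304 MJ
e = 2083.304 / 185.974 = 11.202 MJ/m^2

11.202 MJ/m^2


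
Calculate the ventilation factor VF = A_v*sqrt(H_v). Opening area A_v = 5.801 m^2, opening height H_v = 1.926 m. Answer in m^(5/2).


sqrt(H_v) = 1.3878
VF = 5.801 * 1.3878 = 8.0507 m^(5/2)

8.0507 m^(5/2)


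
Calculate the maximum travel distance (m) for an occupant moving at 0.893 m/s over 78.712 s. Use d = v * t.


d = 0.893 * 78.712 = 70.290 m

70.290 m


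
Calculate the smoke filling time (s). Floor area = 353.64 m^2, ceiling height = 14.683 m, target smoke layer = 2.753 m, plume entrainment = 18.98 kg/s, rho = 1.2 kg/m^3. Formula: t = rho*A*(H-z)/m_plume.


H - z = 11.93 m
t = 1.2 * 353.64 * 11.93 / 18.98 = 266.74 s

266.74 s


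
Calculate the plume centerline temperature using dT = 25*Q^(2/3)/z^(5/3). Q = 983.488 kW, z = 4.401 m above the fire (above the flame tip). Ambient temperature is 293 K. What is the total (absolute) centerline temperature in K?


Q^(2/3) = 98.896
z^(5/3) = 11.819
dT = 25 * 98.896 / 11.819 = 209.19 K
T = 293 + 209.19 = 502.19 K

502.19 K


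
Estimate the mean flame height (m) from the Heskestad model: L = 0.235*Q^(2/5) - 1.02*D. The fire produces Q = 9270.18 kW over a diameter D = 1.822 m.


Q^(2/5) = 38.622
0.235 * Q^(2/5) = 9.0762
1.02 * D = 1.8584
L = 7.2177 m

7.2177 m


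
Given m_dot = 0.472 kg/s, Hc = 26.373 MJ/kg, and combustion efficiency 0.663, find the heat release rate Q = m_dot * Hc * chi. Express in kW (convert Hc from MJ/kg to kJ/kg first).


Hc = 26.373 MJ/kg = 26.373 * 1000 kJ/kg = 26373 kJ/kg
Q = 0.472 kg/s * 26373 kJ/kg * 0.663 = 8253.1 kW

8253.1 kW


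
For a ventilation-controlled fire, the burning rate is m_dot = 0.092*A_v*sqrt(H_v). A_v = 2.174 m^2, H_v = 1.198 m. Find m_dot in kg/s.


sqrt(H_v) = 1.0945
m_dot = 0.092 * 2.174 * 1.0945 = 0.21892 kg/s

0.21892 kg/s


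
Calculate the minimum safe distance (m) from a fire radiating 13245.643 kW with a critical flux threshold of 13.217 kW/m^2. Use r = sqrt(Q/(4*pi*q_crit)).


4*pi*q_crit = 166.09
Q/(4*pi*q_crit) = 79.750
r = sqrt(79.750) = 8.9303 m

8.9303 m


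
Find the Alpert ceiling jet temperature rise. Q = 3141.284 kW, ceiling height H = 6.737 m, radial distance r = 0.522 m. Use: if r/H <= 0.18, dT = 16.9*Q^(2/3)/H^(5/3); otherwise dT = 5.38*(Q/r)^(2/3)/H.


r/H = 0.522 / 6.737 = 0.077483
r/H <= 0.18, so dT = 16.9*Q^(2/3)/H^(5/3)
Q^(2/3) = 214.49
H^(5/3) = 24.031
dT = 16.9 * 214.49 / 24.031 = 150.84 K

150.84 K
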